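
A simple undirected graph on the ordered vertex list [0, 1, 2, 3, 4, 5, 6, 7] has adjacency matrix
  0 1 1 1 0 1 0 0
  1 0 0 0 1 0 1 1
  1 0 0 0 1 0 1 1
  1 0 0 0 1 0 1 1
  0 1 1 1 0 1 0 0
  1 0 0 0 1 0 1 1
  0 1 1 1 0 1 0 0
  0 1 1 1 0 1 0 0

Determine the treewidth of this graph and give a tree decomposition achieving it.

Each bag holds 5 vertices, so the decomposition has width 4, which upper-bounds the treewidth. For the lower bound: the 5 vertex sets {0,1}, {3,7}, {2,6}, {5}, {4} are disjoint, each induces a connected subgraph, and every pair is joined by at least one edge of G. Contracting each set to a single vertex therefore yields K_{5} as a minor, and since treewidth is minor-monotone, tw(G) ≥ tw(K_{5}) = 4. Combining the bounds, tw(G) = 4.

Treewidth 4.
One optimal decomposition is:
Bags: B1 = {0, 1, 2, 3, 5}  B2 = {1, 2, 3, 5, 7}  B3 = {1, 2, 3, 5, 6}  B4 = {1, 2, 3, 4, 5}
Tree: B1–B2, B2–B3, B3–B4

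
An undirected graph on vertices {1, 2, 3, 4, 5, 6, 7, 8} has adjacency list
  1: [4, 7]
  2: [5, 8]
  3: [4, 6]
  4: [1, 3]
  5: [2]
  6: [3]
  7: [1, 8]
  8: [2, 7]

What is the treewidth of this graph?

A width-1 tree decomposition is:
Bags: B1 = {3, 6}  B2 = {3, 4}  B3 = {1, 4}  B4 = {1, 7}  B5 = {7, 8}  B6 = {2, 8}  B7 = {2, 5}
Tree: B1–B2, B2–B3, B3–B4, B4–B5, B5–B6, B6–B7
Each bag holds 2 vertices, so the decomposition has width 1, which upper-bounds the treewidth. Any graph with an edge has treewidth ≥ 1, and G has the edge 6–3. Hence tw(G) = 1 exactly.

1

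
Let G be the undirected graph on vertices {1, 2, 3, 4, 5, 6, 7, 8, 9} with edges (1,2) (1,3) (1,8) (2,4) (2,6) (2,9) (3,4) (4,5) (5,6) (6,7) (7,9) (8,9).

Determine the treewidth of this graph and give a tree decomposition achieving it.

Each bag holds 4 vertices, so the decomposition has width 3, which upper-bounds the treewidth. For the lower bound: the 4 vertex sets {5,6,7}, {4}, {2}, {1,3,8,9} are disjoint, each induces a connected subgraph, and every pair is joined by at least one edge of G. Contracting each set to a single vertex therefore yields K_{4} as a minor, and since treewidth is minor-monotone, tw(G) ≥ tw(K_{4}) = 3. The upper and lower bounds meet at 3, so that is the treewidth.

Treewidth 3.
One such decomposition:
Bags: B1 = {4, 5, 6, 7}  B2 = {2, 4, 6, 7}  B3 = {2, 4, 7, 9}  B4 = {2, 3, 4, 9}  B5 = {1, 2, 3, 9}  B6 = {1, 3, 8, 9}
Tree: B1–B2, B2–B3, B3–B4, B4–B5, B5–B6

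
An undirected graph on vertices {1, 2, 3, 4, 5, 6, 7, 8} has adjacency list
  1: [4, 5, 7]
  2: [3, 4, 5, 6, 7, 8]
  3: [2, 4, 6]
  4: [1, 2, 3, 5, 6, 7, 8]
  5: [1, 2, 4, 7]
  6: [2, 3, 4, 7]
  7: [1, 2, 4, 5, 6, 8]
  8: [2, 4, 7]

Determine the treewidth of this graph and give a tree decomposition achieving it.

Treewidth 3.
Bags: B1 = {2, 4, 7, 8}  B2 = {2, 4, 6, 7}  B3 = {2, 4, 5, 7}  B4 = {1, 4, 5, 7}  B5 = {2, 3, 4, 6}
Tree: B1–B2, B1–B3, B3–B4, B2–B5

Every bag has size at most 4, so the width is 4 − 1 = 3 and tw(G) ≤ 3. On the other hand G contains the 4-clique {1, 4, 5, 7}. A clique must lie in a single bag of any decomposition, so no decomposition can have width below 3. The upper and lower bounds meet at 3, so that is the treewidth.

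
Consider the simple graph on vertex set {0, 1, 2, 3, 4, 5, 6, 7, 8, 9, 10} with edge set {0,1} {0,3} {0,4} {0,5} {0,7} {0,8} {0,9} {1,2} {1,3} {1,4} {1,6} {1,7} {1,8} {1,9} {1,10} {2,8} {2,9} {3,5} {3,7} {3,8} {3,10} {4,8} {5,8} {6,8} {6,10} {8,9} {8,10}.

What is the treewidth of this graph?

A width-3 tree decomposition is:
Bags: B1 = {0, 1, 3, 8}  B2 = {1, 3, 8, 10}  B3 = {0, 1, 8, 9}  B4 = {1, 2, 8, 9}  B5 = {0, 1, 4, 8}  B6 = {0, 3, 5, 8}  B7 = {0, 1, 3, 7}  B8 = {1, 6, 8, 10}
Tree: B1–B2, B1–B3, B3–B4, B1–B5, B1–B6, B1–B7, B2–B8
Each bag holds 4 vertices, so the decomposition has width 3, which upper-bounds the treewidth. On the other hand G contains the 4-clique {0, 1, 8, 9}. A clique must lie in a single bag of any decomposition, so no decomposition can have width below 3. Combining the bounds, tw(G) = 3.

3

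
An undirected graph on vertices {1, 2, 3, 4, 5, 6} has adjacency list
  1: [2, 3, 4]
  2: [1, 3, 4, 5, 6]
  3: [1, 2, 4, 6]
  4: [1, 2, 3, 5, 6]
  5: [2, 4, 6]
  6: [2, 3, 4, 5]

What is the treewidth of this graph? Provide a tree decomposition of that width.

The largest bag has 4 vertices, giving width 3; this decomposition certifies tw(G) ≤ 3. For the lower bound, the 4 vertices {1, 2, 3, 4} are pairwise adjacent, and any tree decomposition puts a clique entirely inside one bag — forcing width ≥ 3. Therefore the treewidth is 3.

Treewidth 3.
One optimal decomposition is:
Bags: B1 = {1, 2, 3, 4}  B2 = {2, 3, 4, 6}  B3 = {2, 4, 5, 6}
Tree: B1–B2, B2–B3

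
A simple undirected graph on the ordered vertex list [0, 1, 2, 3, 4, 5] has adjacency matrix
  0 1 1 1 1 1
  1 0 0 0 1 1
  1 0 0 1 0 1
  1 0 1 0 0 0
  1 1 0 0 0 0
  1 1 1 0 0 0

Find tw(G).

A width-2 tree decomposition is:
Bags: B1 = {0, 2, 5}  B2 = {0, 1, 5}  B3 = {0, 1, 4}  B4 = {0, 2, 3}
Tree: B1–B2, B2–B3, B1–B4
Every bag has size at most 3, so the width is 3 − 1 = 2 and tw(G) ≤ 2. For the lower bound, the 3 vertices {0, 1, 4} are pairwise adjacent, and any tree decomposition puts a clique entirely inside one bag — forcing width ≥ 2. The upper and lower bounds meet at 2, so that is the treewidth.

2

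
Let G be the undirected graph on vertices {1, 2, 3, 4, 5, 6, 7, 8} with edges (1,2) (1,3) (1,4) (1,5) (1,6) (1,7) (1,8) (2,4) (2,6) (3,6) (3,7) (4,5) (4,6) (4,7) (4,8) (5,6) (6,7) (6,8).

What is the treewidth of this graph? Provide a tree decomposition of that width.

Treewidth 3.
Bags: B1 = {1, 4, 6, 8}  B2 = {1, 4, 5, 6}  B3 = {1, 4, 6, 7}  B4 = {1, 2, 4, 6}  B5 = {1, 3, 6, 7}
Tree: B1–B2, B2–B3, B2–B4, B3–B5

Each bag holds 4 vertices, so the decomposition has width 3, which upper-bounds the treewidth. Conversely, {1, 3, 6, 7} is a clique of size 4, and the vertices of any clique must share a bag in every tree decomposition; so some bag has ≥ 4 vertices and tw(G) ≥ 3. Combining the bounds, tw(G) = 3.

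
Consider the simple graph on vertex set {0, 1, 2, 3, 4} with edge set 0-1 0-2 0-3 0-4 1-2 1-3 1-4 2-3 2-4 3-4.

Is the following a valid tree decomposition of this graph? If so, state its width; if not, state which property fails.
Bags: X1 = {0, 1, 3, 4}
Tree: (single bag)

No — vertex 2 appears in no bag.

A tree decomposition must satisfy three properties: every vertex lies in some bag; for every edge, both endpoints lie together in some bag; and for every vertex, the bags containing it form a connected subtree. Here vertex 2 appears in no bag, so the decomposition is invalid.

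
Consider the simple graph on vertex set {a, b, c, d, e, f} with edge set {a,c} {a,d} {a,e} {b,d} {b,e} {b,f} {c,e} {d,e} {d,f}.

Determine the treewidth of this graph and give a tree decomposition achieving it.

The largest bag has 3 vertices, giving width 2; this decomposition certifies tw(G) ≤ 2. For the lower bound, the 3 vertices {a, d, e} are pairwise adjacent, and any tree decomposition puts a clique entirely inside one bag — forcing width ≥ 2. The upper and lower bounds meet at 2, so that is the treewidth.

Treewidth 2.
One such decomposition:
Bags: B1 = {a, d, e}  B2 = {a, c, e}  B3 = {b, d, e}  B4 = {b, d, f}
Tree: B1–B2, B1–B3, B3–B4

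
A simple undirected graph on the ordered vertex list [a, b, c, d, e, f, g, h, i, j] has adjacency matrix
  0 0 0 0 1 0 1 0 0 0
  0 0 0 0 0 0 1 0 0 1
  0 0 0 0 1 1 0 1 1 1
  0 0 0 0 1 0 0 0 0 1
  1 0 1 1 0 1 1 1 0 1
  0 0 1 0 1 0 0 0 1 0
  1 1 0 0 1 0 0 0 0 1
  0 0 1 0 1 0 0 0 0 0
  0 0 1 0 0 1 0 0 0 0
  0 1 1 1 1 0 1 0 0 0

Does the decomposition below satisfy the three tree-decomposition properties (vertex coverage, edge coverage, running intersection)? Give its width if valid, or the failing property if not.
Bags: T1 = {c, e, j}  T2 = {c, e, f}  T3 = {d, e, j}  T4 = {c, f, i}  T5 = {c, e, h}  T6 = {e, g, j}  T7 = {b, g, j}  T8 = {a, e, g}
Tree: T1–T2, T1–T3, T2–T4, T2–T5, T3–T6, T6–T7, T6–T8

Checking the three conditions: (i) the bags cover all of {a, b, c, d, e, f, g, h, i, j}; (ii) for each edge, some bag contains both endpoints; (iii) the bags containing any fixed vertex form a subtree. All hold, so the decomposition is valid with width 3 − 1 = 2.

Yes; width 2.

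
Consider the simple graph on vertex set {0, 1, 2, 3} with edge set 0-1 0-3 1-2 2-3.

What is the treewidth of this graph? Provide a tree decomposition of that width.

Every bag has size at most 3, so the width is 3 − 1 = 2 and tw(G) ≤ 2. For the lower bound, G contains the cycle 0–1–2–3–0, so G is not a forest; only forests have treewidth ≤ 1, hence tw(G) ≥ 2. Therefore the treewidth is 2.

Treewidth 2.
Bags: B1 = {0, 1, 2}  B2 = {0, 2, 3}
Tree: B1–B2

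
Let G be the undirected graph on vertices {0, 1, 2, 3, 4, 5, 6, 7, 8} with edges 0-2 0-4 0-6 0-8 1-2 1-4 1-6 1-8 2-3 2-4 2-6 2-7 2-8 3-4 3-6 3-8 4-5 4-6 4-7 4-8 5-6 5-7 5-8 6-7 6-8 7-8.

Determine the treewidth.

4

A width-4 tree decomposition is:
Bags: B1 = {1, 2, 4, 6, 8}  B2 = {2, 4, 6, 7, 8}  B3 = {2, 3, 4, 6, 8}  B4 = {0, 2, 4, 6, 8}  B5 = {4, 5, 6, 7, 8}
Tree: B1–B2, B1–B3, B1–B4, B2–B5
Each bag holds 5 vertices, so the decomposition has width 4, which upper-bounds the treewidth. Conversely, {0, 2, 4, 6, 8} is a clique of size 5, and the vertices of any clique must share a bag in every tree decomposition; so some bag has ≥ 5 vertices and tw(G) ≥ 4. Hence tw(G) = 4 exactly.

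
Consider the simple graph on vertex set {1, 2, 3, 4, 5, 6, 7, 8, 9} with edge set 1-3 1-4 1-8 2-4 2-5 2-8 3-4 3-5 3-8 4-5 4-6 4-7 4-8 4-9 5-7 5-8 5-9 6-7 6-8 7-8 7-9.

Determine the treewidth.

3

A width-3 tree decomposition is:
Bags: B1 = {4, 5, 7, 8}  B2 = {2, 4, 5, 8}  B3 = {3, 4, 5, 8}  B4 = {1, 3, 4, 8}  B5 = {4, 6, 7, 8}  B6 = {4, 5, 7, 9}
Tree: B1–B2, B2–B3, B3–B4, B1–B5, B1–B6
Each bag holds 4 vertices, so the decomposition has width 3, which upper-bounds the treewidth. For the lower bound, the 4 vertices {1, 3, 4, 8} are pairwise adjacent, and any tree decomposition puts a clique entirely inside one bag — forcing width ≥ 3. Hence tw(G) = 3 exactly.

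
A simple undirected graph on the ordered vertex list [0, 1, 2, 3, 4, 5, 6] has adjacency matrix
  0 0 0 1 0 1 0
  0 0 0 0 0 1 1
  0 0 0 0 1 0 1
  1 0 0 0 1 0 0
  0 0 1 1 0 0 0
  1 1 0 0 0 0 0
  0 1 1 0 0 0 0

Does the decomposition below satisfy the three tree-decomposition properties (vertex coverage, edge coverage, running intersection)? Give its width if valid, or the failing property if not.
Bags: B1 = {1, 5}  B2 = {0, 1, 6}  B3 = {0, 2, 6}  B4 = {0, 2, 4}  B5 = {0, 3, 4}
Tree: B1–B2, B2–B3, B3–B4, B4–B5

A tree decomposition must satisfy three properties: every vertex lies in some bag; for every edge, both endpoints lie together in some bag; and for every vertex, the bags containing it form a connected subtree. Here edge (0,5) lies in no bag, so the decomposition is invalid.

No — edge (0,5) lies in no bag.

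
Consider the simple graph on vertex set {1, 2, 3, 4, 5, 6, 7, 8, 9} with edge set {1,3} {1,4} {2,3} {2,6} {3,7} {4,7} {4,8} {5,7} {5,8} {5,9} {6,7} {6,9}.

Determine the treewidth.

A width-3 tree decomposition is:
Bags: B1 = {1, 3, 4, 8}  B2 = {3, 4, 7, 8}  B3 = {3, 5, 7, 8}  B4 = {2, 3, 5, 7}  B5 = {2, 5, 6, 7}  B6 = {2, 5, 6, 9}
Tree: B1–B2, B2–B3, B3–B4, B4–B5, B5–B6
Each bag holds 4 vertices, so the decomposition has width 3, which upper-bounds the treewidth. For the lower bound: the 4 vertex sets {1,4,8}, {3}, {7}, {2,5,6,9} are disjoint, each induces a connected subgraph, and every pair is joined by at least one edge of G. Contracting each set to a single vertex therefore yields K_{4} as a minor, and since treewidth is minor-monotone, tw(G) ≥ tw(K_{4}) = 3. Combining the bounds, tw(G) = 3.

3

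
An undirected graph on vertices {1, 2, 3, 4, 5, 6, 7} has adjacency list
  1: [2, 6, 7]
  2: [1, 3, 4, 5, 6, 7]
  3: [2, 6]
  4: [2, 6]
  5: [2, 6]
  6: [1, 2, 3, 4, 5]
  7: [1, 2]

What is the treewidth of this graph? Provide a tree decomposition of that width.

Treewidth 2.
Bags: B1 = {1, 2, 6}  B2 = {1, 2, 7}  B3 = {2, 3, 6}  B4 = {2, 4, 6}  B5 = {2, 5, 6}
Tree: B1–B2, B1–B3, B3–B4, B3–B5

The largest bag has 3 vertices, giving width 2; this decomposition certifies tw(G) ≤ 2. On the other hand G contains the 3-clique {1, 2, 6}. A clique must lie in a single bag of any decomposition, so no decomposition can have width below 2. Therefore the treewidth is 2.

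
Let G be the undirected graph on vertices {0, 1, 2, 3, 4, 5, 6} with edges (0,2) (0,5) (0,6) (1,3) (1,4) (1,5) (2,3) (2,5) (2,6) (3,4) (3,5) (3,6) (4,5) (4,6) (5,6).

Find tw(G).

3

A width-3 tree decomposition is:
Bags: B1 = {2, 3, 5, 6}  B2 = {3, 4, 5, 6}  B3 = {0, 2, 5, 6}  B4 = {1, 3, 4, 5}
Tree: B1–B2, B1–B3, B2–B4
The largest bag has 4 vertices, giving width 3; this decomposition certifies tw(G) ≤ 3. For the lower bound, the 4 vertices {0, 2, 5, 6} are pairwise adjacent, and any tree decomposition puts a clique entirely inside one bag — forcing width ≥ 3. The upper and lower bounds meet at 3, so that is the treewidth.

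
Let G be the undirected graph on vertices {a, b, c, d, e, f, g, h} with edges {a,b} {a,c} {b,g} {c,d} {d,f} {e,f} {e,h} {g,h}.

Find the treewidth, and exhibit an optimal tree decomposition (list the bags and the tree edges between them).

Treewidth 2.
Bags: B1 = {e, g, h}  B2 = {e, f, g}  B3 = {d, f, g}  B4 = {c, d, g}  B5 = {a, c, g}  B6 = {a, b, g}
Tree: B1–B2, B2–B3, B3–B4, B4–B5, B5–B6

Each bag holds 3 vertices, so the decomposition has width 2, which upper-bounds the treewidth. Since g–h–e–f–d–c–a–b–g is a cycle in G, G is not acyclic. Forests are exactly the graphs of treewidth ≤ 1, so tw(G) ≥ 2. The upper and lower bounds meet at 2, so that is the treewidth.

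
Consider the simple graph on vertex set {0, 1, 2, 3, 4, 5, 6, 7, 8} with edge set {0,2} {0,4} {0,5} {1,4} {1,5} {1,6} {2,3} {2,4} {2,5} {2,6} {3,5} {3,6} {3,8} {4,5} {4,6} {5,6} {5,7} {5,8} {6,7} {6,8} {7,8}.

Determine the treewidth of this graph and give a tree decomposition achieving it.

Treewidth 3.
Bags: B1 = {2, 4, 5, 6}  B2 = {2, 3, 5, 6}  B3 = {3, 5, 6, 8}  B4 = {1, 4, 5, 6}  B5 = {5, 6, 7, 8}  B6 = {0, 2, 4, 5}
Tree: B1–B2, B2–B3, B1–B4, B3–B5, B1–B6

Every bag has size at most 4, so the width is 4 − 1 = 3 and tw(G) ≤ 3. Conversely, {0, 2, 4, 5} is a clique of size 4, and the vertices of any clique must share a bag in every tree decomposition; so some bag has ≥ 4 vertices and tw(G) ≥ 3. Combining the bounds, tw(G) = 3.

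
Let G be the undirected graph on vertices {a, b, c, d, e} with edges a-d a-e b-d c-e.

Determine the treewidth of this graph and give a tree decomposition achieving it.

Treewidth 1.
One such decomposition:
Bags: B1 = {a, d}  B2 = {b, d}  B3 = {a, e}  B4 = {c, e}
Tree: B1–B2, B1–B3, B3–B4

The largest bag has 2 vertices, giving width 1; this decomposition certifies tw(G) ≤ 1. Any graph with an edge has treewidth ≥ 1, and G has the edge d–a. Therefore the treewidth is 1.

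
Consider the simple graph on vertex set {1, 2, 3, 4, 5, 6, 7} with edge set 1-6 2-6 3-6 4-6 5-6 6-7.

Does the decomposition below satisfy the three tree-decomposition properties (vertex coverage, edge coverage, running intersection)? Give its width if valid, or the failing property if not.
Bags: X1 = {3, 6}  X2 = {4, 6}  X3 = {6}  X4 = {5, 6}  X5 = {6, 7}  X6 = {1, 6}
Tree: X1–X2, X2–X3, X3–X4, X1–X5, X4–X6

A tree decomposition must satisfy three properties: every vertex lies in some bag; for every edge, both endpoints lie together in some bag; and for every vertex, the bags containing it form a connected subtree. Here vertex 2 appears in no bag, so the decomposition is invalid.

No — vertex 2 appears in no bag.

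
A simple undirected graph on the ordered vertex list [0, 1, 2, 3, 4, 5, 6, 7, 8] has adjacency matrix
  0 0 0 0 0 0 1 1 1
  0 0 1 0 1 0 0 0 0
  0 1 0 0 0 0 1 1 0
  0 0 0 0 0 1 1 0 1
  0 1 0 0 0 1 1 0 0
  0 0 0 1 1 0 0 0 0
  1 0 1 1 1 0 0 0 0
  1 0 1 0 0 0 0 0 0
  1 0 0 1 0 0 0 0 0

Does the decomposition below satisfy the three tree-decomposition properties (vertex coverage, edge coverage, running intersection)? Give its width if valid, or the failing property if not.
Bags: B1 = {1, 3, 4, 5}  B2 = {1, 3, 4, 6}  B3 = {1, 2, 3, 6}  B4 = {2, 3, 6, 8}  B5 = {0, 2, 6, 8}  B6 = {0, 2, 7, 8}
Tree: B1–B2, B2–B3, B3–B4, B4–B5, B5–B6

Vertex coverage: the bags together contain {0, 1, 2, 3, 4, 5, 6, 7, 8}, the full vertex set. Edge coverage: each edge of G has both endpoints in at least one bag. Running intersection: for every vertex, the bags containing it form a connected subtree. All three properties hold, so this is a valid tree decomposition of width max|bag| − 1 = 3, and hence tw(G) ≤ 3.

Yes; width 3.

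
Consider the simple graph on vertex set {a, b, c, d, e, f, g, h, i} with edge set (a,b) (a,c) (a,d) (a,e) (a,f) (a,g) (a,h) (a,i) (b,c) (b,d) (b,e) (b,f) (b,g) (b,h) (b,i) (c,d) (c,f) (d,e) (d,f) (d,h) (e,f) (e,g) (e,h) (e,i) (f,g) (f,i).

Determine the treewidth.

A width-4 tree decomposition is:
Bags: B1 = {a, b, e, f, g}  B2 = {a, b, d, e, f}  B3 = {a, b, e, f, i}  B4 = {a, b, d, e, h}  B5 = {a, b, c, d, f}
Tree: B1–B2, B2–B3, B2–B4, B2–B5
The largest bag has 5 vertices, giving width 4; this decomposition certifies tw(G) ≤ 4. For the lower bound, the 5 vertices {a, b, d, e, h} are pairwise adjacent, and any tree decomposition puts a clique entirely inside one bag — forcing width ≥ 4. The upper and lower bounds meet at 4, so that is the treewidth.

4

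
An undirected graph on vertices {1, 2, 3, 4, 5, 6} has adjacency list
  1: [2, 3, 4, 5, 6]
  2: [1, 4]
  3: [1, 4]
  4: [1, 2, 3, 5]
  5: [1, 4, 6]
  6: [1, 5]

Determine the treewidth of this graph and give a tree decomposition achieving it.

Treewidth 2.
Bags: B1 = {1, 3, 4}  B2 = {1, 4, 5}  B3 = {1, 5, 6}  B4 = {1, 2, 4}
Tree: B1–B2, B2–B3, B2–B4

The largest bag has 3 vertices, giving width 2; this decomposition certifies tw(G) ≤ 2. Conversely, {1, 2, 4} is a clique of size 3, and the vertices of any clique must share a bag in every tree decomposition; so some bag has ≥ 3 vertices and tw(G) ≥ 2. The upper and lower bounds meet at 2, so that is the treewidth.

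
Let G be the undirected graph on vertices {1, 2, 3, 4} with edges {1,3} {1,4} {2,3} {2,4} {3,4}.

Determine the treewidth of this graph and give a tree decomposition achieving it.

Each bag holds 3 vertices, so the decomposition has width 2, which upper-bounds the treewidth. On the other hand G contains the 3-clique {1, 3, 4}. A clique must lie in a single bag of any decomposition, so no decomposition can have width below 2. Therefore the treewidth is 2.

Treewidth 2.
Bags: B1 = {2, 3, 4}  B2 = {1, 3, 4}
Tree: B1–B2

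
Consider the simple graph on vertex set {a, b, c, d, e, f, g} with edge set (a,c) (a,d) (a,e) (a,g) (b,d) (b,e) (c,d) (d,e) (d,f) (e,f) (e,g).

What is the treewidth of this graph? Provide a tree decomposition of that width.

Treewidth 2.
One optimal decomposition is:
Bags: B1 = {a, d, e}  B2 = {a, e, g}  B3 = {a, c, d}  B4 = {b, d, e}  B5 = {d, e, f}
Tree: B1–B2, B1–B3, B1–B4, B4–B5

The largest bag has 3 vertices, giving width 2; this decomposition certifies tw(G) ≤ 2. On the other hand G contains the 3-clique {d, e, f}. A clique must lie in a single bag of any decomposition, so no decomposition can have width below 2. Combining the bounds, tw(G) = 2.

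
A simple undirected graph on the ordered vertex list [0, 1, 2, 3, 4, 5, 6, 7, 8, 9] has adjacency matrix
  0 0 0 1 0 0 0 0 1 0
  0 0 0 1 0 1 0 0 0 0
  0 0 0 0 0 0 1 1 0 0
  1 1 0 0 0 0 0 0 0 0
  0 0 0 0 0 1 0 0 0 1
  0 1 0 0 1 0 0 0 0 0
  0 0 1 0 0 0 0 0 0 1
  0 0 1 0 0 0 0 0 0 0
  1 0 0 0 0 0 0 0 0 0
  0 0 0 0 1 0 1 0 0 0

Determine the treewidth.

A width-1 tree decomposition is:
Bags: B1 = {0, 8}  B2 = {0, 3}  B3 = {1, 3}  B4 = {1, 5}  B5 = {4, 5}  B6 = {4, 9}  B7 = {6, 9}  B8 = {2, 6}  B9 = {2, 7}
Tree: B1–B2, B2–B3, B3–B4, B4–B5, B5–B6, B6–B7, B7–B8, B8–B9
Every bag has size at most 2, so the width is 2 − 1 = 1 and tw(G) ≤ 1. Since G has at least one edge (e.g. 8–0), it is not an edgeless graph, so tw(G) ≥ 1. The upper and lower bounds meet at 1, so that is the treewidth.

1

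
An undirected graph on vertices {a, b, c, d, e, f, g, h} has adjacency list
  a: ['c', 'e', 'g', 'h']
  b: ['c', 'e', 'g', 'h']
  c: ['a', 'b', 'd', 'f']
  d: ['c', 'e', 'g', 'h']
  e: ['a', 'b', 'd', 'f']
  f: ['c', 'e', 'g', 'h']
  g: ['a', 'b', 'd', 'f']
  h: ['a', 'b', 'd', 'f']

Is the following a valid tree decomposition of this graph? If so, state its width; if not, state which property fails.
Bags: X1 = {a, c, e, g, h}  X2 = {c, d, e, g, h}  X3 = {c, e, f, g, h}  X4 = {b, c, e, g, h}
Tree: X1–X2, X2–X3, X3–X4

Yes; width 4.

Vertex coverage: the bags together contain {a, b, c, d, e, f, g, h}, the full vertex set. Edge coverage: each edge of G has both endpoints in at least one bag. Running intersection: for every vertex, the bags containing it form a connected subtree. All three properties hold, so this is a valid tree decomposition of width max|bag| − 1 = 4, and hence tw(G) ≤ 4.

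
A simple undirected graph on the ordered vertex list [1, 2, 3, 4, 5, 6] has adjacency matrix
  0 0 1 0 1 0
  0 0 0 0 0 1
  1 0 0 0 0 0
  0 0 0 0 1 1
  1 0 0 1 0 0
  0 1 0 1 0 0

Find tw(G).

A width-1 tree decomposition is:
Bags: B1 = {2, 6}  B2 = {4, 6}  B3 = {4, 5}  B4 = {1, 5}  B5 = {1, 3}
Tree: B1–B2, B2–B3, B3–B4, B4–B5
The largest bag has 2 vertices, giving width 1; this decomposition certifies tw(G) ≤ 1. Since G has at least one edge (e.g. 2–6), it is not an edgeless graph, so tw(G) ≥ 1. Therefore the treewidth is 1.

1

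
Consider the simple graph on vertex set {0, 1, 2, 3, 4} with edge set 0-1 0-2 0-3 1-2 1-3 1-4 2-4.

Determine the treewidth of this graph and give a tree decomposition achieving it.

Each bag holds 3 vertices, so the decomposition has width 2, which upper-bounds the treewidth. For the lower bound, the 3 vertices {0, 1, 2} are pairwise adjacent, and any tree decomposition puts a clique entirely inside one bag — forcing width ≥ 2. Hence tw(G) = 2 exactly.

Treewidth 2.
Bags: B1 = {1, 2, 4}  B2 = {0, 1, 2}  B3 = {0, 1, 3}
Tree: B1–B2, B2–B3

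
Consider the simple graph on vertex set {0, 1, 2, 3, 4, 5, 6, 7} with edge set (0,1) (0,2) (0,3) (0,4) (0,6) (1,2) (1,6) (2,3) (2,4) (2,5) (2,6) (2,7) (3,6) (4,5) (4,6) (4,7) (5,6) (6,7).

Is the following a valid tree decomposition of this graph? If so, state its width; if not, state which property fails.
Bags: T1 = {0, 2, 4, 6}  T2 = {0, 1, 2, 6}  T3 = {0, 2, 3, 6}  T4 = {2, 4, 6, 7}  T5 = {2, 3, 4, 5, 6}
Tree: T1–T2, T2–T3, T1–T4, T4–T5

No — bags containing vertex 3 are not connected in the tree.

A tree decomposition must satisfy three properties: every vertex lies in some bag; for every edge, both endpoints lie together in some bag; and for every vertex, the bags containing it form a connected subtree. Here bags containing vertex 3 are not connected in the tree, so the decomposition is invalid.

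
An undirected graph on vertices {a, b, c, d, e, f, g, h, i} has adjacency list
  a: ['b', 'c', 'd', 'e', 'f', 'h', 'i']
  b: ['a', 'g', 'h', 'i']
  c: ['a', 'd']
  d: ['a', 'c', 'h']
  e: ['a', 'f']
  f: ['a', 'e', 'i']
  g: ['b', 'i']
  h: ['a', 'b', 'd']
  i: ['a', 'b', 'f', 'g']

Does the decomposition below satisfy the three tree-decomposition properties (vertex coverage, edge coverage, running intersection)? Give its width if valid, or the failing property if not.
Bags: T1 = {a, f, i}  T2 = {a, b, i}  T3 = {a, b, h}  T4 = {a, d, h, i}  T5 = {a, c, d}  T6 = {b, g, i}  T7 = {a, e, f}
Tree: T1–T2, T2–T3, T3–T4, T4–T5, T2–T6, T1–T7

A tree decomposition must satisfy three properties: every vertex lies in some bag; for every edge, both endpoints lie together in some bag; and for every vertex, the bags containing it form a connected subtree. Here bags containing vertex i are not connected in the tree, so the decomposition is invalid.

No — bags containing vertex i are not connected in the tree.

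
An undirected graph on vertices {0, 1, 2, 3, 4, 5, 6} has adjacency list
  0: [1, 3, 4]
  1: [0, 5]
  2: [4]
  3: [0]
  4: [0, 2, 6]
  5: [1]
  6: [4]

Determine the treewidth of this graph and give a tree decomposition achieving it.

The largest bag has 2 vertices, giving width 1; this decomposition certifies tw(G) ≤ 1. G has an edge, so its treewidth is at least 1. The upper and lower bounds meet at 1, so that is the treewidth.

Treewidth 1.
One such decomposition:
Bags: B1 = {0, 1}  B2 = {0, 4}  B3 = {2, 4}  B4 = {0, 3}  B5 = {1, 5}  B6 = {4, 6}
Tree: B1–B2, B2–B3, B1–B4, B1–B5, B3–B6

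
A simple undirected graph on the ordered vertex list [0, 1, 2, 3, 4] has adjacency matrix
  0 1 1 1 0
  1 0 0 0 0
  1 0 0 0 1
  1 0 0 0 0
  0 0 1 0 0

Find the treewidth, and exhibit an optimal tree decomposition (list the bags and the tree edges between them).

Treewidth 1.
Bags: B1 = {0, 2}  B2 = {2, 4}  B3 = {0, 3}  B4 = {0, 1}
Tree: B1–B2, B1–B3, B1–B4

The largest bag has 2 vertices, giving width 1; this decomposition certifies tw(G) ≤ 1. Since G has at least one edge (e.g. 2–0), it is not an edgeless graph, so tw(G) ≥ 1. The upper and lower bounds meet at 1, so that is the treewidth.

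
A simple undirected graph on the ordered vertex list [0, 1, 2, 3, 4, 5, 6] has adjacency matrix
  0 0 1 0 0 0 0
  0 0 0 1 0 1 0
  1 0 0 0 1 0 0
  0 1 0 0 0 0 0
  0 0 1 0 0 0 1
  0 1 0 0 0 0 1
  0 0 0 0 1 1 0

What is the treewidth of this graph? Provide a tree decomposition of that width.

Every bag has size at most 2, so the width is 2 − 1 = 1 and tw(G) ≤ 1. Since G has at least one edge (e.g. 3–1), it is not an edgeless graph, so tw(G) ≥ 1. Hence tw(G) = 1 exactly.

Treewidth 1.
One such decomposition:
Bags: B1 = {1, 3}  B2 = {1, 5}  B3 = {5, 6}  B4 = {4, 6}  B5 = {2, 4}  B6 = {0, 2}
Tree: B1–B2, B2–B3, B3–B4, B4–B5, B5–B6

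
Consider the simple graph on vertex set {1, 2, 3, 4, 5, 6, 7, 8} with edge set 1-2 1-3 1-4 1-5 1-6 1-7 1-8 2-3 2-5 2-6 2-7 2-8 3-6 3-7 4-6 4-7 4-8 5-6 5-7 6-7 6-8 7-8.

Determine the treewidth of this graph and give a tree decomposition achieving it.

Treewidth 4.
Bags: B1 = {1, 2, 5, 6, 7}  B2 = {1, 2, 6, 7, 8}  B3 = {1, 2, 3, 6, 7}  B4 = {1, 4, 6, 7, 8}
Tree: B1–B2, B1–B3, B2–B4

Each bag holds 5 vertices, so the decomposition has width 4, which upper-bounds the treewidth. Conversely, {1, 2, 6, 7, 8} is a clique of size 5, and the vertices of any clique must share a bag in every tree decomposition; so some bag has ≥ 5 vertices and tw(G) ≥ 4. Therefore the treewidth is 4.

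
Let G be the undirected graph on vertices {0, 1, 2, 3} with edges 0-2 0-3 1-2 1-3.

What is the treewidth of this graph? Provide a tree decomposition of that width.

Treewidth 2.
One optimal decomposition is:
Bags: B1 = {0, 1, 2}  B2 = {0, 1, 3}
Tree: B1–B2

Each bag holds 3 vertices, so the decomposition has width 2, which upper-bounds the treewidth. The edges 1–2–0–3–1 form a cycle, so G is not a tree and its treewidth is at least 2. The upper and lower bounds meet at 2, so that is the treewidth.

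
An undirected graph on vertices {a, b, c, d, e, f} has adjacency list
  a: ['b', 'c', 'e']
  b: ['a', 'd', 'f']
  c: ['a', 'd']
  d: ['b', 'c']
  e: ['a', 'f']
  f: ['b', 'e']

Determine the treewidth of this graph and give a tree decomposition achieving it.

Treewidth 2.
One optimal decomposition is:
Bags: B1 = {a, e, f}  B2 = {a, b, f}  B3 = {a, b, c}  B4 = {b, c, d}
Tree: B1–B2, B2–B3, B3–B4

The largest bag has 3 vertices, giving width 2; this decomposition certifies tw(G) ≤ 2. For the lower bound, G contains the cycle e–f–b–a–e, so G is not a forest; only forests have treewidth ≤ 1, hence tw(G) ≥ 2. Combining the bounds, tw(G) = 2.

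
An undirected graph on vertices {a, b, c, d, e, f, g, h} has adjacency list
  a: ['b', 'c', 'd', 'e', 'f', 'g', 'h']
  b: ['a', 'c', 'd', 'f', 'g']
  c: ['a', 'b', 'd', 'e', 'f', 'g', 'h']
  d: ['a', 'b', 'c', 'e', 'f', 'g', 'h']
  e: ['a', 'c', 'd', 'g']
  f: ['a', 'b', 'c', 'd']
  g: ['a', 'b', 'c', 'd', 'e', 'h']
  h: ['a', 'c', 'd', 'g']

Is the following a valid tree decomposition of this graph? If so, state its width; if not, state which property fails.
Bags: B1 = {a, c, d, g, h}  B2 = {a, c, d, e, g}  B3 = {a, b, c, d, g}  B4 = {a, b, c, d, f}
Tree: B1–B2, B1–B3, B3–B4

Yes; width 4.

Every vertex of G appears in some bag (union = {a, b, c, d, e, f, g, h}); every edge is covered by a bag; and for each vertex v the set of bags containing v is connected in the bag tree. The decomposition is therefore valid. The largest bag has 5 vertices, so the width is 4.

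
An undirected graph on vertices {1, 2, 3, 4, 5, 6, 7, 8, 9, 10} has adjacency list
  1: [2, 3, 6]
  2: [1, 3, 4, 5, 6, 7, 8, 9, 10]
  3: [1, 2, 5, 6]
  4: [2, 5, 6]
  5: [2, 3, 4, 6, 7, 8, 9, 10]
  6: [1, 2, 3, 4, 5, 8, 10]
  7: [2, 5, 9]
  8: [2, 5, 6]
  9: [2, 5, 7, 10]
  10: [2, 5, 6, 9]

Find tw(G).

3

A width-3 tree decomposition is:
Bags: B1 = {2, 5, 9, 10}  B2 = {2, 5, 6, 10}  B3 = {2, 4, 5, 6}  B4 = {2, 3, 5, 6}  B5 = {1, 2, 3, 6}  B6 = {2, 5, 6, 8}  B7 = {2, 5, 7, 9}
Tree: B1–B2, B2–B3, B2–B4, B4–B5, B2–B6, B1–B7
Every bag has size at most 4, so the width is 4 − 1 = 3 and tw(G) ≤ 3. On the other hand G contains the 4-clique {1, 2, 3, 6}. A clique must lie in a single bag of any decomposition, so no decomposition can have width below 3. Hence tw(G) = 3 exactly.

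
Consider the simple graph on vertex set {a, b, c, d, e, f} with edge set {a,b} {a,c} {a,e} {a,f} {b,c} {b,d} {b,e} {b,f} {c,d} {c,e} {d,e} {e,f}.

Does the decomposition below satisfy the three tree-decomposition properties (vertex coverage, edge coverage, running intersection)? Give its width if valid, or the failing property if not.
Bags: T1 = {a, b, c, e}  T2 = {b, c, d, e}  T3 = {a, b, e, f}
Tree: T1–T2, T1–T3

Yes; width 3.

Vertex coverage: the bags together contain {a, b, c, d, e, f}, the full vertex set. Edge coverage: each edge of G has both endpoints in at least one bag. Running intersection: for every vertex, the bags containing it form a connected subtree. All three properties hold, so this is a valid tree decomposition of width max|bag| − 1 = 3, and hence tw(G) ≤ 3.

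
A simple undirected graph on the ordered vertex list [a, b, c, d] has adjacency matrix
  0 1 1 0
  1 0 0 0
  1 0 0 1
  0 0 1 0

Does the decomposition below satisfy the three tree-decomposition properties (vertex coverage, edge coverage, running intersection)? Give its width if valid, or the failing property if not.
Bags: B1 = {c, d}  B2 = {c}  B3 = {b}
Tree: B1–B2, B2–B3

No — vertex a appears in no bag.

A tree decomposition must satisfy three properties: every vertex lies in some bag; for every edge, both endpoints lie together in some bag; and for every vertex, the bags containing it form a connected subtree. Here vertex a appears in no bag, so the decomposition is invalid.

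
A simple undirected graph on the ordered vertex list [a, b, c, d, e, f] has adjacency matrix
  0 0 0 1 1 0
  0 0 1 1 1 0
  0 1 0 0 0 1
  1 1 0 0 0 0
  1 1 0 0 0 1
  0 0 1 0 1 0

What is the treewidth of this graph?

A width-2 tree decomposition is:
Bags: B1 = {a, d, e}  B2 = {b, d, e}  B3 = {b, e, f}  B4 = {b, c, f}
Tree: B1–B2, B2–B3, B3–B4
Every bag has size at most 3, so the width is 3 − 1 = 2 and tw(G) ≤ 2. The edges a–d–b–e–a form a cycle, so G is not a tree and its treewidth is at least 2. Hence tw(G) = 2 exactly.

2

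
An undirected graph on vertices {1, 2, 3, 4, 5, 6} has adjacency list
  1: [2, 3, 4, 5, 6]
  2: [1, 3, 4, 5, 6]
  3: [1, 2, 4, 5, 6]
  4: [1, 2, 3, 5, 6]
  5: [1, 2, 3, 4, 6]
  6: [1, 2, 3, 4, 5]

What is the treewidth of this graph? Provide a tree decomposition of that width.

A single bag containing all 6 vertices is trivially a valid decomposition of width 5. For the lower bound, the 6 vertices {1, 2, 3, 4, 5, 6} are pairwise adjacent, and any tree decomposition puts a clique entirely inside one bag — forcing width ≥ 5. Hence tw(G) = 5 exactly.

Treewidth 5.
One optimal decomposition is:
Bags: B1 = {1, 2, 3, 4, 5, 6}
Tree: (single bag)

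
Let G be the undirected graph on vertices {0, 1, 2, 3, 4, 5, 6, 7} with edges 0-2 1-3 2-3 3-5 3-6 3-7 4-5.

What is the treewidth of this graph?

1

A width-1 tree decomposition is:
Bags: B1 = {3, 6}  B2 = {3, 7}  B3 = {2, 3}  B4 = {3, 5}  B5 = {4, 5}  B6 = {0, 2}  B7 = {1, 3}
Tree: B1–B2, B2–B3, B1–B4, B4–B5, B3–B6, B4–B7
The largest bag has 2 vertices, giving width 1; this decomposition certifies tw(G) ≤ 1. Since G has at least one edge (e.g. 6–3), it is not an edgeless graph, so tw(G) ≥ 1. Combining the bounds, tw(G) = 1.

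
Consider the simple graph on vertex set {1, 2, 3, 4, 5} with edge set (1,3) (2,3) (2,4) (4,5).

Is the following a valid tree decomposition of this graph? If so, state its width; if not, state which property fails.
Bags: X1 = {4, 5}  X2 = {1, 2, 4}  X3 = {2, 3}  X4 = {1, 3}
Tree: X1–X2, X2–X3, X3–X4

A tree decomposition must satisfy three properties: every vertex lies in some bag; for every edge, both endpoints lie together in some bag; and for every vertex, the bags containing it form a connected subtree. Here bags containing vertex 1 are not connected in the tree, so the decomposition is invalid.

No — bags containing vertex 1 are not connected in the tree.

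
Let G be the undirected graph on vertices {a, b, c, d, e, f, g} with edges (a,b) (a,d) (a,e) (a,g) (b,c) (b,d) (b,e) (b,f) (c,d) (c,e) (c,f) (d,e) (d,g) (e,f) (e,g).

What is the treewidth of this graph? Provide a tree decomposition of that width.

The largest bag has 4 vertices, giving width 3; this decomposition certifies tw(G) ≤ 3. Conversely, {b, c, d, e} is a clique of size 4, and the vertices of any clique must share a bag in every tree decomposition; so some bag has ≥ 4 vertices and tw(G) ≥ 3. Therefore the treewidth is 3.

Treewidth 3.
Bags: B1 = {b, c, e, f}  B2 = {b, c, d, e}  B3 = {a, b, d, e}  B4 = {a, d, e, g}
Tree: B1–B2, B2–B3, B3–B4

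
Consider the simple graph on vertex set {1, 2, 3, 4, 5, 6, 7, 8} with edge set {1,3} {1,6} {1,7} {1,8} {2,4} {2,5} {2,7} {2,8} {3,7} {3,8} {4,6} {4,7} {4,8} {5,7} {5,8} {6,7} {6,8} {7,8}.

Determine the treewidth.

A width-3 tree decomposition is:
Bags: B1 = {4, 6, 7, 8}  B2 = {1, 6, 7, 8}  B3 = {2, 4, 7, 8}  B4 = {2, 5, 7, 8}  B5 = {1, 3, 7, 8}
Tree: B1–B2, B1–B3, B3–B4, B2–B5
The largest bag has 4 vertices, giving width 3; this decomposition certifies tw(G) ≤ 3. For the lower bound, the 4 vertices {1, 3, 7, 8} are pairwise adjacent, and any tree decomposition puts a clique entirely inside one bag — forcing width ≥ 3. Therefore the treewidth is 3.

3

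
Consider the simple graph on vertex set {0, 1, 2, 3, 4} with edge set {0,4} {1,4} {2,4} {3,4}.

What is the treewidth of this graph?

1

A width-1 tree decomposition is:
Bags: B1 = {2, 4}  B2 = {1, 4}  B3 = {3, 4}  B4 = {0, 4}
Tree: B1–B2, B2–B3, B2–B4
The largest bag has 2 vertices, giving width 1; this decomposition certifies tw(G) ≤ 1. Since G has at least one edge (e.g. 2–4), it is not an edgeless graph, so tw(G) ≥ 1. Therefore the treewidth is 1.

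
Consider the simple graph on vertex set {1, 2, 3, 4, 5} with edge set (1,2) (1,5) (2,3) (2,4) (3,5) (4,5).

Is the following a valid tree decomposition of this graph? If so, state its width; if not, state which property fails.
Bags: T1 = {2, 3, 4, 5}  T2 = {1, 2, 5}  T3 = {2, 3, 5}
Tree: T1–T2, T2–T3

A tree decomposition must satisfy three properties: every vertex lies in some bag; for every edge, both endpoints lie together in some bag; and for every vertex, the bags containing it form a connected subtree. Here bags containing vertex 3 are not connected in the tree, so the decomposition is invalid.

No — bags containing vertex 3 are not connected in the tree.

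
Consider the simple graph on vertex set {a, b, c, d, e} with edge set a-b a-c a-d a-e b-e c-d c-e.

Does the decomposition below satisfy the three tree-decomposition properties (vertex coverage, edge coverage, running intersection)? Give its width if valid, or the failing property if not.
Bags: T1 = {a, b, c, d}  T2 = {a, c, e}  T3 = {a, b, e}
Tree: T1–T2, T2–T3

No — bags containing vertex b are not connected in the tree.

A tree decomposition must satisfy three properties: every vertex lies in some bag; for every edge, both endpoints lie together in some bag; and for every vertex, the bags containing it form a connected subtree. Here bags containing vertex b are not connected in the tree, so the decomposition is invalid.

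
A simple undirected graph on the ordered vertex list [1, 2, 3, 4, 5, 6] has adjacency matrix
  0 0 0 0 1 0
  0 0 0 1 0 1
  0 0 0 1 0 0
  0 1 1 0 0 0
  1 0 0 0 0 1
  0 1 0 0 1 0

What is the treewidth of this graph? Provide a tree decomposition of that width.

Every bag has size at most 2, so the width is 2 − 1 = 1 and tw(G) ≤ 1. Since G has at least one edge (e.g. 1–5), it is not an edgeless graph, so tw(G) ≥ 1. Hence tw(G) = 1 exactly.

Treewidth 1.
Bags: B1 = {1, 5}  B2 = {5, 6}  B3 = {2, 6}  B4 = {2, 4}  B5 = {3, 4}
Tree: B1–B2, B2–B3, B3–B4, B4–B5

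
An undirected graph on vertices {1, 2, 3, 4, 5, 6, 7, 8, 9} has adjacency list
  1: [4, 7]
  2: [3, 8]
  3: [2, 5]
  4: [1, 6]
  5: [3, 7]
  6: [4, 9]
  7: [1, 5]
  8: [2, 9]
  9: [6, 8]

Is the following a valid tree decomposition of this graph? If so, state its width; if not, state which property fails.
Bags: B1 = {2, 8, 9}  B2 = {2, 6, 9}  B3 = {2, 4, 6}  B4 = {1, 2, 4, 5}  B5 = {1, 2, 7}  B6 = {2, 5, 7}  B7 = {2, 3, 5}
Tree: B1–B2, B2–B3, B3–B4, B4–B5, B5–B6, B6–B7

A tree decomposition must satisfy three properties: every vertex lies in some bag; for every edge, both endpoints lie together in some bag; and for every vertex, the bags containing it form a connected subtree. Here bags containing vertex 5 are not connected in the tree, so the decomposition is invalid.

No — bags containing vertex 5 are not connected in the tree.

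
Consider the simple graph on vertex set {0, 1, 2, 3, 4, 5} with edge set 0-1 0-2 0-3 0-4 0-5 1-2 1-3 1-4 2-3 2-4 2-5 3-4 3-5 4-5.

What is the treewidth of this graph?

A width-4 tree decomposition is:
Bags: B1 = {0, 1, 2, 3, 4}  B2 = {0, 2, 3, 4, 5}
Tree: B1–B2
Every bag has size at most 5, so the width is 5 − 1 = 4 and tw(G) ≤ 4. On the other hand G contains the 5-clique {0, 1, 2, 3, 4}. A clique must lie in a single bag of any decomposition, so no decomposition can have width below 4. Therefore the treewidth is 4.

4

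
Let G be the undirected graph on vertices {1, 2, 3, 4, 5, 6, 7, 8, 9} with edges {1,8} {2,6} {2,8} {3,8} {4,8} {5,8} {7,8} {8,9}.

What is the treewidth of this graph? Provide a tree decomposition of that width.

The largest bag has 2 vertices, giving width 1; this decomposition certifies tw(G) ≤ 1. Any graph with an edge has treewidth ≥ 1, and G has the edge 9–8. The upper and lower bounds meet at 1, so that is the treewidth.

Treewidth 1.
Bags: B1 = {8, 9}  B2 = {2, 8}  B3 = {3, 8}  B4 = {7, 8}  B5 = {5, 8}  B6 = {4, 8}  B7 = {2, 6}  B8 = {1, 8}
Tree: B1–B2, B2–B3, B3–B4, B2–B5, B4–B6, B2–B7, B3–B8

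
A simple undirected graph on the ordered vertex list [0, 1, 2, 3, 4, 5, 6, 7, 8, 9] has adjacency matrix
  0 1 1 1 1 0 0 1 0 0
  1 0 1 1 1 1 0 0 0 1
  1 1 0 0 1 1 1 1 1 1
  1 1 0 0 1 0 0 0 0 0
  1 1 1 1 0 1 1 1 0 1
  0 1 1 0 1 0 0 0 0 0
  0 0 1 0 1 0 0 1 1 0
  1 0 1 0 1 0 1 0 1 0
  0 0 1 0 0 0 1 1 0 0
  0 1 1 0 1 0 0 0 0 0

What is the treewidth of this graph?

A width-3 tree decomposition is:
Bags: B1 = {0, 2, 4, 7}  B2 = {2, 4, 6, 7}  B3 = {2, 6, 7, 8}  B4 = {0, 1, 2, 4}  B5 = {0, 1, 3, 4}  B6 = {1, 2, 4, 9}  B7 = {1, 2, 4, 5}
Tree: B1–B2, B2–B3, B1–B4, B4–B5, B4–B6, B4–B7
The largest bag has 4 vertices, giving width 3; this decomposition certifies tw(G) ≤ 3. For the lower bound, the 4 vertices {2, 6, 7, 8} are pairwise adjacent, and any tree decomposition puts a clique entirely inside one bag — forcing width ≥ 3. Hence tw(G) = 3 exactly.

3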